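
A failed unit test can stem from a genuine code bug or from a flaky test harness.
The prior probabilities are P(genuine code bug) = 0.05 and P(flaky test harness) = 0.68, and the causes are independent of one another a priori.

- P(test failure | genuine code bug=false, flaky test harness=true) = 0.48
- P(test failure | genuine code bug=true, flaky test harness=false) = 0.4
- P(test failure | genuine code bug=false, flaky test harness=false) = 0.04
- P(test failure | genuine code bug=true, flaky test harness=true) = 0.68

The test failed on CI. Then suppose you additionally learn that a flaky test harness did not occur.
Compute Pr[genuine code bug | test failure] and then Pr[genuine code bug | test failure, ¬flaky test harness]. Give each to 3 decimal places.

Pr[genuine code bug | test failure] ≈ 0.084; Pr[genuine code bug | test failure, ¬flaky test harness] ≈ 0.345

Enumerate the 4 (genuine code bug, flaky test harness) configurations and weight by the priors:
  P(test failure) = 0.04*0.95*0.32 + 0.48*0.95*0.68 + 0.4*0.05*0.32 + 0.68*0.05*0.68
        = 0.012160 + 0.310080 + 0.006400 + 0.023120 = 0.351760
The terms with genuine code bug present sum to 0.029520, so
  P(genuine code bug | test failure) = 0.029520 / 0.351760 ≈ 0.084

Now also conditioning on flaky test harness≠true:
Numerator (weight on configurations with genuine code bug): 0.4×0.05 = 0.020000
Denominator P(test failure | ¬flaky test harness): 0.04×0.95 + 0.4×0.05 = 0.058000
Posterior = 0.020000 / 0.058000 ≈ 0.345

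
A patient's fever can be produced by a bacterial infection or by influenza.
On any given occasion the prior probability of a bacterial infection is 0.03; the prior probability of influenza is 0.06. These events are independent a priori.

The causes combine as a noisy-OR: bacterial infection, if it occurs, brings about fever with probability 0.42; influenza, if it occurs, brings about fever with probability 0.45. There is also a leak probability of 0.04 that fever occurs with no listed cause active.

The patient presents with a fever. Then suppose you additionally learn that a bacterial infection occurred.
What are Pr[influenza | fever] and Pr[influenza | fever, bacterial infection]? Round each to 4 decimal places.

Under noisy-OR, P(fever | causes) = 1 − (1−0.04)·∏(1−qᵢ) over the active causes.
Numerator (weight on configurations with influenza): 0.027470 + 0.001249 = 0.028719
Denominator P(fever): 0.04·0.97·0.94 + 0.472·0.97·0.06 + 0.4432·0.03·0.94 + 0.69376·0.03·0.06 = 0.077689
P(influenza | fever) = 0.028719/0.077689 ≈ 0.3697

Now also conditioning on bacterial infection=true:
P(fever | bacterial infection) = 0.4432·0.94 + 0.69376·0.06 = 0.416608 + 0.041626 = 0.458234
The influenza-present share is 0.69376·0.06 = 0.041626.
So P(influenza | fever, bacterial infection) = 0.041626/0.458234 ≈ 0.0908.

Pr[influenza | fever] ≈ 0.3697; Pr[influenza | fever, bacterial infection] ≈ 0.0908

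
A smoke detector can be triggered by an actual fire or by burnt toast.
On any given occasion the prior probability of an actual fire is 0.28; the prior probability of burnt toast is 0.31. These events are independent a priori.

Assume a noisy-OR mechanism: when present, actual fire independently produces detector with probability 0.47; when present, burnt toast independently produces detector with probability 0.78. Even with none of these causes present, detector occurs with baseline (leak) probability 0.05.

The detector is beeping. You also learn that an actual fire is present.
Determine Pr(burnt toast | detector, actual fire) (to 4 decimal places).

Under noisy-OR, P(detector | causes) = 1 − (1−0.05)·∏(1−qᵢ) over the active causes.
Numerator (weight on configurations with burnt toast): 0.88923*0.31 = 0.275661
Normalizer over all consistent configurations: 0.4965*0.69 + 0.88923*0.31 = 0.618246
Posterior = 0.275661 / 0.618246 ≈ 0.4459

Pr(burnt toast | detector, actual fire) ≈ 0.4459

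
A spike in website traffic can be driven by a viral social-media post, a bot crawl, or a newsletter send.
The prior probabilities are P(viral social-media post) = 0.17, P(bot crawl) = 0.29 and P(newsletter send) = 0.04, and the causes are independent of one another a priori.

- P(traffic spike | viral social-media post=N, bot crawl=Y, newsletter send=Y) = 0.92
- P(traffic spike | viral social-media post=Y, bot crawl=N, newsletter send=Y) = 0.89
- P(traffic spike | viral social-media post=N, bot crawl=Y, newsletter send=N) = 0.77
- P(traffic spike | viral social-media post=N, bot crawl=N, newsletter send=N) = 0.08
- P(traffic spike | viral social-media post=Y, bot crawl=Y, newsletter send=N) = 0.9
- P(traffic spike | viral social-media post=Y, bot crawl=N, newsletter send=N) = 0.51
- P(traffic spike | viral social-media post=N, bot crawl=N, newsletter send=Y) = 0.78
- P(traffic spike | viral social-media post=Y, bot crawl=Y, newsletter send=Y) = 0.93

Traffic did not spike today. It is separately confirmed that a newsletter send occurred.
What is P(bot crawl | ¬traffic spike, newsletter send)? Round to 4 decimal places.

For the numerator, keep only bot crawl=true terms: 0.019256 + 0.003451 = 0.022707
Denominator P(¬traffic spike | newsletter send): 0.22·0.83·0.71 + 0.08·0.83·0.29 + 0.11·0.17·0.71 + 0.07·0.17·0.29 = 0.165630
Posterior = 0.022707 / 0.165630 ≈ 0.1371

P(bot crawl | ¬traffic spike, newsletter send) ≈ 0.1371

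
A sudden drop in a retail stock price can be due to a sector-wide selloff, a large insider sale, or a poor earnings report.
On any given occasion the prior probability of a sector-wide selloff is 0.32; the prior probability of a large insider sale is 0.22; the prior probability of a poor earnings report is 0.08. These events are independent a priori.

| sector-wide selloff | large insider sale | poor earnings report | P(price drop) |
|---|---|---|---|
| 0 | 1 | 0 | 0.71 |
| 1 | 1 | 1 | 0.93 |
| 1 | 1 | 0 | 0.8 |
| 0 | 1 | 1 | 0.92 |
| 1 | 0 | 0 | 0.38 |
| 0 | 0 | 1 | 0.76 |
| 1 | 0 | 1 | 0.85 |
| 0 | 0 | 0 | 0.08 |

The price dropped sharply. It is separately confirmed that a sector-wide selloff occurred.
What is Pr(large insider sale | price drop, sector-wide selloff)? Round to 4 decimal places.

Numerator (weight on configurations with large insider sale): 0.161920 + 0.016368 = 0.178288
Normalizer over all consistent configurations: 0.38·0.78·0.92 + 0.85·0.78·0.08 + 0.8·0.22·0.92 + 0.93·0.22·0.08 = 0.504016
Posterior = 0.178288 / 0.504016 ≈ 0.3537

Pr(large insider sale | price drop, sector-wide selloff) ≈ 0.3537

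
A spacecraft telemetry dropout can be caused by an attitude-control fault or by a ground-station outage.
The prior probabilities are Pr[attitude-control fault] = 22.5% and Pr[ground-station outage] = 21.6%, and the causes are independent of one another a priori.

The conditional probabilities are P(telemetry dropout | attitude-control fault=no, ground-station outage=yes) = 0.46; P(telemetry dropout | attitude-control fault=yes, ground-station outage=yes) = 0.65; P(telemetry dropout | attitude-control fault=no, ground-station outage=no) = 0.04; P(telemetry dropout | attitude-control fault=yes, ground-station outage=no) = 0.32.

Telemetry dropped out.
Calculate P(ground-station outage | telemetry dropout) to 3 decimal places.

P(ground-station outage | telemetry dropout) ≈ 0.574

P(telemetry dropout) = 0.04×0.775×0.784 + 0.46×0.775×0.216 + 0.32×0.225×0.784 + 0.65×0.225×0.216 = 0.024304 + 0.077004 + 0.056448 + 0.031590 = 0.189346
Restricting to configurations with ground-station outage present: 0.077004 + 0.031590 = 0.108594.
P(ground-station outage | telemetry dropout) = 0.108594 / 0.189346 ≈ 0.574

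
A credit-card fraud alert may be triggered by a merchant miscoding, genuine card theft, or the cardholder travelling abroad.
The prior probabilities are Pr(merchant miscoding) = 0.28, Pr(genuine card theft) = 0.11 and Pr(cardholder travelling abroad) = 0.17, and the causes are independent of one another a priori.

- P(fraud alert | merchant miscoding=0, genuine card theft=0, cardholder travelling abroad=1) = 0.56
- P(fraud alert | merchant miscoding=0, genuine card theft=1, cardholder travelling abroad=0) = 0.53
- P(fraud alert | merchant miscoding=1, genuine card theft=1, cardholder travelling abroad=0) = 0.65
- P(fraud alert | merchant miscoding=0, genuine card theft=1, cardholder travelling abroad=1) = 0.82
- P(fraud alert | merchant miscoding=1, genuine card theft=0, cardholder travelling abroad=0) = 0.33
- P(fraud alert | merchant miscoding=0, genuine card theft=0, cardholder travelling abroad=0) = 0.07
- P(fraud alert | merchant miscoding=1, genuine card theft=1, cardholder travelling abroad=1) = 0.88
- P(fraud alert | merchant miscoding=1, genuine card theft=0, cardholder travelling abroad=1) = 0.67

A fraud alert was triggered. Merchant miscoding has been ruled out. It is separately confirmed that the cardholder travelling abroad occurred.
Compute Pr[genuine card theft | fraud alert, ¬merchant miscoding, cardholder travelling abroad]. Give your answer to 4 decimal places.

Sum P(fraud alert|·) weighted by the priors over both values of genuine card theft:
  P(fraud alert | ¬merchant miscoding, cardholder travelling abroad) = 0.56*0.89 + 0.82*0.11
        = 0.498400 + 0.090200 = 0.588600
The terms with genuine card theft present sum to 0.090200, so
  P(genuine card theft | fraud alert, ¬merchant miscoding, cardholder travelling abroad) = 0.090200 / 0.588600 ≈ 0.1532

Pr[genuine card theft | fraud alert, ¬merchant miscoding, cardholder travelling abroad] ≈ 0.1532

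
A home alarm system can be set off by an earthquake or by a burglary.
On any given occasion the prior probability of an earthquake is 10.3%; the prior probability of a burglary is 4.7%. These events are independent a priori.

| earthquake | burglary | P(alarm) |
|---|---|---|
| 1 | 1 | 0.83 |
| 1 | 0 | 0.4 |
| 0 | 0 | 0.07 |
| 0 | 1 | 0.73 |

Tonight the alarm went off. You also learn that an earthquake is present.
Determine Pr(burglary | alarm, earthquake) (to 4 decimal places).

Pr(burglary | alarm, earthquake) ≈ 0.0928

P(alarm | earthquake) = 0.4·0.953 + 0.83·0.047 = 0.381200 + 0.039010 = 0.420210
Restricting to configurations with burglary present: 0.83·0.047 = 0.039010.
Hence the posterior is 0.039010/0.420210 ≈ 0.0928.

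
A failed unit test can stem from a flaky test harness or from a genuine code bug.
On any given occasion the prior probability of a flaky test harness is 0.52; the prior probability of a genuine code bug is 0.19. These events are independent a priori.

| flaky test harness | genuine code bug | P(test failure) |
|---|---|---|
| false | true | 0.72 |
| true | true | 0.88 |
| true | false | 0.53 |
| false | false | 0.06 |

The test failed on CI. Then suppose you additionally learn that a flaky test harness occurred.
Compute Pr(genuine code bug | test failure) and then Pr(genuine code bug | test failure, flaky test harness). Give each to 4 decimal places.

Pr(genuine code bug | test failure) ≈ 0.3823; Pr(genuine code bug | test failure, flaky test harness) ≈ 0.2803

Numerator (weight on configurations with genuine code bug): 0.065664 + 0.086944 = 0.152608
The normalizing constant is 0.06*0.48*0.81 + 0.72*0.48*0.19 + 0.53*0.52*0.81 + 0.88*0.52*0.19 = 0.399172
P(genuine code bug | test failure) = 0.152608/0.399172 ≈ 0.3823

Now condition on the additional information:
P(test failure | flaky test harness) = 0.53·0.81 + 0.88·0.19 = 0.429300 + 0.167200 = 0.596500
Restricting to configurations with genuine code bug present: 0.88·0.19 = 0.167200.
Hence the posterior is 0.167200/0.596500 ≈ 0.2803.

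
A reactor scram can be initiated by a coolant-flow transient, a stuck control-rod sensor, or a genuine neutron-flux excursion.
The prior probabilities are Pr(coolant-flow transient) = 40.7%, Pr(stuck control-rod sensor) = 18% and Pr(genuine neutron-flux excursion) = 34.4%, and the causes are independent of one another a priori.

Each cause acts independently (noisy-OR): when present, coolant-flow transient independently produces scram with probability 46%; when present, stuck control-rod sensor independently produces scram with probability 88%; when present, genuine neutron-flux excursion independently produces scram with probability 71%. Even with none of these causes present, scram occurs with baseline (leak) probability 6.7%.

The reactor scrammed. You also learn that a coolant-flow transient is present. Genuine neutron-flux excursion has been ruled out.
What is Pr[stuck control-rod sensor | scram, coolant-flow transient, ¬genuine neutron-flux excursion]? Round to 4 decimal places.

Under noisy-OR, P(scram | causes) = 1 − (1−0.067)·∏(1−qᵢ) over the active causes.
P(scram | coolant-flow transient, ¬genuine neutron-flux excursion) = 0.49618*0.82 + 0.939542*0.18 = 0.406868 + 0.169118 = 0.575986
The stuck control-rod sensor-present share is 0.939542*0.18 = 0.169118.
So P(stuck control-rod sensor | scram, coolant-flow transient, ¬genuine neutron-flux excursion) = 0.169118/0.575986 ≈ 0.2936.

Pr[stuck control-rod sensor | scram, coolant-flow transient, ¬genuine neutron-flux excursion] ≈ 0.2936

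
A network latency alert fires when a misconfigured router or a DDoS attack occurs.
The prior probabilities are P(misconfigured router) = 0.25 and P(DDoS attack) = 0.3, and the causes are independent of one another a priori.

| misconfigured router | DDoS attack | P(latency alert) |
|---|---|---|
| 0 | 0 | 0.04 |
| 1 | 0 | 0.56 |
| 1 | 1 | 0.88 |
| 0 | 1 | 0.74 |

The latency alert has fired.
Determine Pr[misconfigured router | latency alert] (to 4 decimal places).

Pr[misconfigured router | latency alert] ≈ 0.4666

P(latency alert) = 0.04*0.75*0.7 + 0.74*0.75*0.3 + 0.56*0.25*0.7 + 0.88*0.25*0.3 = 0.021000 + 0.166500 + 0.098000 + 0.066000 = 0.351500
The misconfigured router-present share is 0.098000 + 0.066000 = 0.164000.
Hence the posterior is 0.164000/0.351500 ≈ 0.4666.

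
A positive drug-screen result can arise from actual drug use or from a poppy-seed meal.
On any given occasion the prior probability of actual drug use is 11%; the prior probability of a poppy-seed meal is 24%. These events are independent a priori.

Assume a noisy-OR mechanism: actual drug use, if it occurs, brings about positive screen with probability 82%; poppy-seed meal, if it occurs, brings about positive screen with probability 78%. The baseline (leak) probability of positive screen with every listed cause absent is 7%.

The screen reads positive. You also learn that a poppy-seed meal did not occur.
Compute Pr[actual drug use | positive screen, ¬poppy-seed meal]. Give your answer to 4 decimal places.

Pr[actual drug use | positive screen, ¬poppy-seed meal] ≈ 0.5952

Under noisy-OR, P(positive screen | causes) = 1 − (1−0.07)·∏(1−qᵢ) over the active causes.
By total probability over both values of actual drug use:
  P(positive screen | ¬poppy-seed meal) = 0.07*0.89 + 0.8326*0.11
        = 0.062300 + 0.091586 = 0.153886
Keeping only the actual drug use-present terms gives 0.091586, so
  P(actual drug use | positive screen, ¬poppy-seed meal) = 0.091586 / 0.153886 ≈ 0.5952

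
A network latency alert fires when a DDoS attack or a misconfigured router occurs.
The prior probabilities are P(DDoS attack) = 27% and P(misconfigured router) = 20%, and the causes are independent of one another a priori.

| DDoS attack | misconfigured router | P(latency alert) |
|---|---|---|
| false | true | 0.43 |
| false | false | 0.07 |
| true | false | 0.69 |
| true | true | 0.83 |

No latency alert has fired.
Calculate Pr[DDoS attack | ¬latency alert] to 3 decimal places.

Pr[DDoS attack | ¬latency alert] ≈ 0.108

Numerator (weight on configurations with DDoS attack): 0.066960 + 0.009180 = 0.076140
Normalizer over all consistent configurations: 0.93·0.73·0.8 + 0.57·0.73·0.2 + 0.31·0.27·0.8 + 0.17·0.27·0.2 = 0.702480
Posterior = 0.076140 / 0.702480 ≈ 0.108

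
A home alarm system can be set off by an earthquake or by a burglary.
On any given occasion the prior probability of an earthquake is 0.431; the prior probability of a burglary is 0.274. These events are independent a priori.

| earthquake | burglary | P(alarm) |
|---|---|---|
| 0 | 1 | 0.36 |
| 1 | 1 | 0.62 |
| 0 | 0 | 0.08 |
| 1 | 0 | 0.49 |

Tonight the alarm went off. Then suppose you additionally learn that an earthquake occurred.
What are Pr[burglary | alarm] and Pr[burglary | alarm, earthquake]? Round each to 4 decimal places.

P(alarm) = 0.08*0.569*0.726 + 0.36*0.569*0.274 + 0.49*0.431*0.726 + 0.62*0.431*0.274 = 0.033048 + 0.056126 + 0.153324 + 0.073218 = 0.315716
Of this, 0.129344 comes from 0.056126 + 0.073218 (the burglary=true cases).
P(burglary | alarm) = 0.129344 / 0.315716 ≈ 0.4097

With the extra evidence:
For the numerator, keep only burglary=true terms: 0.62·0.274 = 0.169880
The normalizing constant is 0.49·0.726 + 0.62·0.274 = 0.525620
Posterior = 0.169880 / 0.525620 ≈ 0.3232
The drop from 0.4097 to 0.3232 is the explaining-away (discounting) effect.

Pr[burglary | alarm] ≈ 0.4097; Pr[burglary | alarm, earthquake] ≈ 0.3232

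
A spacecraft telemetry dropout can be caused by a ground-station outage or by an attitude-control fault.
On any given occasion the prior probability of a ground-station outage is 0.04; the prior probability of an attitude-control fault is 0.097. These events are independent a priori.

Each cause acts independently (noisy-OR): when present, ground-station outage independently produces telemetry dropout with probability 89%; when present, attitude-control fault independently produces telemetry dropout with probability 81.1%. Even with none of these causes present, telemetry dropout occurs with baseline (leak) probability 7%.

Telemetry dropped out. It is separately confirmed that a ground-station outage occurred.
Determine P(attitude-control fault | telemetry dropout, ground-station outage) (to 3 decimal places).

Under noisy-OR, P(telemetry dropout | causes) = 1 − (1−0.07)·∏(1−qᵢ) over the active causes.
For the numerator, keep only attitude-control fault=true terms: 0.980665*0.097 = 0.095125
The normalizing constant is 0.8977*0.903 + 0.980665*0.097 = 0.905748
Posterior = 0.095125 / 0.905748 ≈ 0.105

P(attitude-control fault | telemetry dropout, ground-station outage) ≈ 0.105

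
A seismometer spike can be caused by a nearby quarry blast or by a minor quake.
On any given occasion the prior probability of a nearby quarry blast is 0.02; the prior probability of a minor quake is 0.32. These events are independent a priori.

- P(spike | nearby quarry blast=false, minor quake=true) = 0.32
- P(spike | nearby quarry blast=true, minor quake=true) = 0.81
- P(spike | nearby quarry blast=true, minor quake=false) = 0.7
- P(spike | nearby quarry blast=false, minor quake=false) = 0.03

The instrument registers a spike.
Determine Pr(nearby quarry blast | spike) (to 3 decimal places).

Pr(nearby quarry blast | spike) ≈ 0.109

P(spike) = 0.03×0.98×0.68 + 0.32×0.98×0.32 + 0.7×0.02×0.68 + 0.81×0.02×0.32 = 0.019992 + 0.100352 + 0.009520 + 0.005184 = 0.135048
Of this, 0.014704 comes from 0.009520 + 0.005184 (the nearby quarry blast=true cases).
P(nearby quarry blast | spike) = 0.014704 / 0.135048 ≈ 0.109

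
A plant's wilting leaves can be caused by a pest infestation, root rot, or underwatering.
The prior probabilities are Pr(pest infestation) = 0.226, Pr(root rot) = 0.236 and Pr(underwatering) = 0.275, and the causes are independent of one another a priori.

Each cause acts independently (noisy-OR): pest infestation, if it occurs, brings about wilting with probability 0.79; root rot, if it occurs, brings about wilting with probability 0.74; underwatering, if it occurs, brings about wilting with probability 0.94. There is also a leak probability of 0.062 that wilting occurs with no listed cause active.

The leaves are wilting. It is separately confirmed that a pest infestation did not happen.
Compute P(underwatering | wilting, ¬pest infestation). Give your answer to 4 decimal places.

P(underwatering | wilting, ¬pest infestation) ≈ 0.6156

Under noisy-OR, P(wilting | causes) = 1 − (1−0.062)·∏(1−qᵢ) over the active causes.
P(wilting | ¬pest infestation) = 0.062×0.764×0.725 + 0.94372×0.764×0.275 + 0.75612×0.236×0.725 + 0.985367×0.236×0.275 = 0.034342 + 0.198276 + 0.129372 + 0.063950 = 0.425940
Of this, 0.262226 comes from 0.198276 + 0.063950 (the underwatering=true cases).
So P(underwatering | wilting, ¬pest infestation) = 0.262226/0.425940 ≈ 0.6156.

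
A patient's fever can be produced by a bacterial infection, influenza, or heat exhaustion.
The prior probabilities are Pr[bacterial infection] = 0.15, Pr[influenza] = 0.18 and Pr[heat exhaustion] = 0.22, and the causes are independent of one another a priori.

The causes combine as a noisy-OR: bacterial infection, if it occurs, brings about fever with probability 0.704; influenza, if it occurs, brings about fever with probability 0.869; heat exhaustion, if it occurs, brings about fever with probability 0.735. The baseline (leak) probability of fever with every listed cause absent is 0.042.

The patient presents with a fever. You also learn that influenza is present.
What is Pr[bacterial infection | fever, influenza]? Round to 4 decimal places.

Pr[bacterial infection | fever, influenza] ≈ 0.1604

Under noisy-OR, P(fever | causes) = 1 − (1−0.042)·∏(1−qᵢ) over the active causes.
P(fever | influenza) = 0.874502·0.85·0.78 + 0.966743·0.85·0.22 + 0.962853·0.15·0.78 + 0.990156·0.15·0.22 = 0.579795 + 0.180781 + 0.112654 + 0.032675 = 0.905905
The bacterial infection-present share is 0.112654 + 0.032675 = 0.145329.
P(bacterial infection | fever, influenza) = 0.145329 / 0.905905 ≈ 0.1604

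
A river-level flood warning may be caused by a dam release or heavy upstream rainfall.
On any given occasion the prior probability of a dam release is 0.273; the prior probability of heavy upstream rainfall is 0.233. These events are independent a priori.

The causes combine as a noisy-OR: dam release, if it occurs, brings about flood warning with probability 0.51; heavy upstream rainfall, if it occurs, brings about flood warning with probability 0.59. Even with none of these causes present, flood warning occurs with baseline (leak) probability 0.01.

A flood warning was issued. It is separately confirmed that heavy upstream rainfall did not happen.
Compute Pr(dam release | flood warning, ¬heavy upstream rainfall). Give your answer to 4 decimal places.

Under noisy-OR, P(flood warning | causes) = 1 − (1−0.01)·∏(1−qᵢ) over the active causes.
Sum P(flood warning|·) weighted by the priors over both values of dam release:
  P(flood warning | ¬heavy upstream rainfall) = 0.01*0.727 + 0.5149*0.273
        = 0.007270 + 0.140568 = 0.147838
Keeping only the dam release-present terms gives 0.140568, so
  P(dam release | flood warning, ¬heavy upstream rainfall) = 0.140568 / 0.147838 ≈ 0.9508

Pr(dam release | flood warning, ¬heavy upstream rainfall) ≈ 0.9508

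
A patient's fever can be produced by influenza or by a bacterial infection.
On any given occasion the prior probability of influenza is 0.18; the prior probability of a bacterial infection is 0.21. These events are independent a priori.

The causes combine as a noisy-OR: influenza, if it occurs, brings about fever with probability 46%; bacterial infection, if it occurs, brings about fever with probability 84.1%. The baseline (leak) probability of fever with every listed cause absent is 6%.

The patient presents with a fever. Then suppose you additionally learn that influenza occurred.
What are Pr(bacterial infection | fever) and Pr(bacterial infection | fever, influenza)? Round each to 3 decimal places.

Under noisy-OR, P(fever | causes) = 1 − (1−0.06)·∏(1−qᵢ) over the active causes.
Weight on bacterial infection=true, given the evidence: 0.146463 + 0.034749 = 0.181212
Denominator P(fever): 0.06×0.82×0.79 + 0.85054×0.82×0.21 + 0.4924×0.18×0.79 + 0.919292×0.18×0.21 = 0.290099
Posterior = 0.181212 / 0.290099 ≈ 0.625

Now condition on the additional information:
P(fever | influenza) = 0.4924·0.79 + 0.919292·0.21 = 0.388996 + 0.193051 = 0.582047
Of this, 0.193051 comes from 0.919292·0.21 (the bacterial infection=true cases).
P(bacterial infection | fever, influenza) = 0.193051 / 0.582047 ≈ 0.332

Pr(bacterial infection | fever) ≈ 0.625; Pr(bacterial infection | fever, influenza) ≈ 0.332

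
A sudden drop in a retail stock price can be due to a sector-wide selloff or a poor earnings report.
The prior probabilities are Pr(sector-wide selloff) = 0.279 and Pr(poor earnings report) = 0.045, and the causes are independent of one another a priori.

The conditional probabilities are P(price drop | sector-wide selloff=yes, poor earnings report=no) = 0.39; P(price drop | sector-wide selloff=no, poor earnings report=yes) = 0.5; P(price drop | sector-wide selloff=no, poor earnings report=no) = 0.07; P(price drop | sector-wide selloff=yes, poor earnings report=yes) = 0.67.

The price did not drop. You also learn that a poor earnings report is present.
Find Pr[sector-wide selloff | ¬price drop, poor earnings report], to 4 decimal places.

Pr[sector-wide selloff | ¬price drop, poor earnings report] ≈ 0.2034

Numerator (weight on configurations with sector-wide selloff): 0.33·0.279 = 0.092070
The normalizing constant is 0.5·0.721 + 0.33·0.279 = 0.452570
P(sector-wide selloff | ¬price drop, poor earnings report) = 0.092070/0.452570 ≈ 0.2034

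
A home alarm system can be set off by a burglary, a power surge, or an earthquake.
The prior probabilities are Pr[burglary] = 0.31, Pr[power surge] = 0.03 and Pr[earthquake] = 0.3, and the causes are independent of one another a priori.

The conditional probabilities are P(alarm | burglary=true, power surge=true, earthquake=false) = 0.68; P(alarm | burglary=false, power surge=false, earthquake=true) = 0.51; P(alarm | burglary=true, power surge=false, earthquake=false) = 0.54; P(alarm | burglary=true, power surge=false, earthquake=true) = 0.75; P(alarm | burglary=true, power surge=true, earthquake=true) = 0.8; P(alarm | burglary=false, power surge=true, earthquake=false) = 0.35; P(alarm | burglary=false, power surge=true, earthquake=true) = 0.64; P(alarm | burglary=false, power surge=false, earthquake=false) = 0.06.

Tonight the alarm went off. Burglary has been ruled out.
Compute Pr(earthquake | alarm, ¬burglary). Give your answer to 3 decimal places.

Weight on earthquake=true, given the evidence: 0.148410 + 0.005760 = 0.154170
Normalizer over all consistent configurations: 0.06·0.97·0.7 + 0.51·0.97·0.3 + 0.35·0.03·0.7 + 0.64·0.03·0.3 = 0.202260
Posterior = 0.154170 / 0.202260 ≈ 0.762

Pr(earthquake | alarm, ¬burglary) ≈ 0.762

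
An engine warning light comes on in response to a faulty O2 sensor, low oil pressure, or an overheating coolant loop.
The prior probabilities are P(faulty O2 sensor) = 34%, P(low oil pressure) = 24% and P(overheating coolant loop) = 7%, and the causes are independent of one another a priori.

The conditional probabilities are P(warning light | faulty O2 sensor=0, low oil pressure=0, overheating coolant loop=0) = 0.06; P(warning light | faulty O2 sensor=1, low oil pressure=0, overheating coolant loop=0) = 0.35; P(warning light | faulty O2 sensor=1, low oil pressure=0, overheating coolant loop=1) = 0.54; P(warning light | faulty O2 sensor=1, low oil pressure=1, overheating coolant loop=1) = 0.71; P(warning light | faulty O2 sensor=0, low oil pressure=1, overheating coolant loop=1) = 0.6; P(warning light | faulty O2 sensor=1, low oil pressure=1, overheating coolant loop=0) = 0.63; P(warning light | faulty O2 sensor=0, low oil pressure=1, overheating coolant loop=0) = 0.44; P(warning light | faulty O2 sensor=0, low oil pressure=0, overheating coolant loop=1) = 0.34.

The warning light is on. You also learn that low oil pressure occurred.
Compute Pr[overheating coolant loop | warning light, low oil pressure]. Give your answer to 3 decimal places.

P(warning light | low oil pressure) = 0.44*0.66*0.93 + 0.6*0.66*0.07 + 0.63*0.34*0.93 + 0.71*0.34*0.07 = 0.270072 + 0.027720 + 0.199206 + 0.016898 = 0.513896
Restricting to configurations with overheating coolant loop present: 0.027720 + 0.016898 = 0.044618.
So P(overheating coolant loop | warning light, low oil pressure) = 0.044618/0.513896 ≈ 0.087.

Pr[overheating coolant loop | warning light, low oil pressure] ≈ 0.087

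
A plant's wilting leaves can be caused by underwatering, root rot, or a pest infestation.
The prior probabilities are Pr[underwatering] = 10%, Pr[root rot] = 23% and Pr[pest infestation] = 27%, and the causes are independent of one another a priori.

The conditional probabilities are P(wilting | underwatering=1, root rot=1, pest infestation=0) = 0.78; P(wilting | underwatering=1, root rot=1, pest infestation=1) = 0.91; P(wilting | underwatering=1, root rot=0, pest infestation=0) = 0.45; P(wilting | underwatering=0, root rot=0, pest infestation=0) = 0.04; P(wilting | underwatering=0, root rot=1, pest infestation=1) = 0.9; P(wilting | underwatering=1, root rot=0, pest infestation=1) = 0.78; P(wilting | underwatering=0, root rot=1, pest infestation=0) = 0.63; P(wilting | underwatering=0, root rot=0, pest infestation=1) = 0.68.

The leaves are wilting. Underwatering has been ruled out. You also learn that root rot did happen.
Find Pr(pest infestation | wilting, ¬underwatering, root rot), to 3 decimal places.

Pr(pest infestation | wilting, ¬underwatering, root rot) ≈ 0.346

Numerator (weight on configurations with pest infestation): 0.9*0.27 = 0.243000
The normalizing constant is 0.63*0.73 + 0.9*0.27 = 0.702900
P(pest infestation | wilting, ¬underwatering, root rot) = 0.243000/0.702900 ≈ 0.346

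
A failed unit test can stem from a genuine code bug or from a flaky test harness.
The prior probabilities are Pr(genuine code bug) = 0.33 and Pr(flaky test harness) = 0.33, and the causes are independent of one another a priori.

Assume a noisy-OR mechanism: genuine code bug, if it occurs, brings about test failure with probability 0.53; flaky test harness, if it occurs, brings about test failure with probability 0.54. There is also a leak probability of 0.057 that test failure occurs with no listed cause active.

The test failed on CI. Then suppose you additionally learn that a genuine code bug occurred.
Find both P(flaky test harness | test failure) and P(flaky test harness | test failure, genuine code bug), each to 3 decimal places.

Under noisy-OR, P(test failure | causes) = 1 − (1−0.057)·∏(1−qᵢ) over the active causes.
P(test failure) = 0.057×0.67×0.67 + 0.56622×0.67×0.33 + 0.55679×0.33×0.67 + 0.796123×0.33×0.33 = 0.025587 + 0.125191 + 0.123106 + 0.086698 = 0.360582
Restricting to configurations with flaky test harness present: 0.125191 + 0.086698 = 0.211889.
Hence the posterior is 0.211889/0.360582 ≈ 0.588.

Now also conditioning on genuine code bug=true:
Sum P(test failure|·) weighted by the priors over both values of flaky test harness:
  P(test failure | genuine code bug) = 0.55679×0.67 + 0.796123×0.33
        = 0.373049 + 0.262721 = 0.635770
Keeping only the flaky test harness-present terms gives 0.262721, so
  P(flaky test harness | test failure, genuine code bug) = 0.262721 / 0.635770 ≈ 0.413

P(flaky test harness | test failure) ≈ 0.588; P(flaky test harness | test failure, genuine code bug) ≈ 0.413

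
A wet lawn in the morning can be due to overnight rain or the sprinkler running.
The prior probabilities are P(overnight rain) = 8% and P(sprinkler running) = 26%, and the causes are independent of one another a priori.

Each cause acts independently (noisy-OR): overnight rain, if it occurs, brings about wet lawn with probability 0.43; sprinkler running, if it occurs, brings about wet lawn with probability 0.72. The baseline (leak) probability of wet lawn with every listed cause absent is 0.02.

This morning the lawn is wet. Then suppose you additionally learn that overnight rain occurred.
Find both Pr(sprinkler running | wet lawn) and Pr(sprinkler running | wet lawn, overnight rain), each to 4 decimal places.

Under noisy-OR, P(wet lawn | causes) = 1 − (1−0.02)·∏(1−qᵢ) over the active causes.
Enumerate the 4 (overnight rain, sprinkler running) configurations and weight by the priors:
  P(wet lawn) = 0.02*0.92*0.74 + 0.7256*0.92*0.26 + 0.4414*0.08*0.74 + 0.843592*0.08*0.26
        = 0.013616 + 0.173564 + 0.026131 + 0.017547 = 0.230858
Configurations with sprinkler running contribute 0.191111, so
  P(sprinkler running | wet lawn) = 0.191111 / 0.230858 ≈ 0.8278

Now also conditioning on overnight rain=true:
P(wet lawn | overnight rain) = 0.4414*0.74 + 0.843592*0.26 = 0.326636 + 0.219334 = 0.545970
Restricting to configurations with sprinkler running present: 0.843592*0.26 = 0.219334.
P(sprinkler running | wet lawn, overnight rain) = 0.219334 / 0.545970 ≈ 0.4017

Pr(sprinkler running | wet lawn) ≈ 0.8278; Pr(sprinkler running | wet lawn, overnight rain) ≈ 0.4017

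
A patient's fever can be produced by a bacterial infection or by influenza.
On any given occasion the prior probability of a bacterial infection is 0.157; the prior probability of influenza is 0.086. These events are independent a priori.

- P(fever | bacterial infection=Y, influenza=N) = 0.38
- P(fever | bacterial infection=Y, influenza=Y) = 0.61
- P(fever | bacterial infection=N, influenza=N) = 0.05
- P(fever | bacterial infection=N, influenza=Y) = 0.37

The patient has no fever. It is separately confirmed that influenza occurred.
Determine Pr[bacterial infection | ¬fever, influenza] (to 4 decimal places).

P(¬fever | influenza) = 0.63*0.843 + 0.39*0.157 = 0.531090 + 0.061230 = 0.592320
The bacterial infection-present share is 0.39*0.157 = 0.061230.
P(bacterial infection | ¬fever, influenza) = 0.061230 / 0.592320 ≈ 0.1034

Pr[bacterial infection | ¬fever, influenza] ≈ 0.1034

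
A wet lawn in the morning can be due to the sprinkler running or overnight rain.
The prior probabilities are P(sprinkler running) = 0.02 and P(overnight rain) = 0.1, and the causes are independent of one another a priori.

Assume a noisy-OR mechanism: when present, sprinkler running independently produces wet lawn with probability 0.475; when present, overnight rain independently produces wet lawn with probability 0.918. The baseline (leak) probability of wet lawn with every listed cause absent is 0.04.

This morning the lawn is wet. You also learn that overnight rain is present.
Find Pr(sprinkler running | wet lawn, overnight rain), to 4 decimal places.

Under noisy-OR, P(wet lawn | causes) = 1 − (1−0.04)·∏(1−qᵢ) over the active causes.
Numerator (weight on configurations with sprinkler running): 0.958672·0.02 = 0.019173
Denominator P(wet lawn | overnight rain): 0.92128·0.98 + 0.958672·0.02 = 0.922027
P(sprinkler running | wet lawn, overnight rain) = 0.019173/0.922027 ≈ 0.0208

Pr(sprinkler running | wet lawn, overnight rain) ≈ 0.0208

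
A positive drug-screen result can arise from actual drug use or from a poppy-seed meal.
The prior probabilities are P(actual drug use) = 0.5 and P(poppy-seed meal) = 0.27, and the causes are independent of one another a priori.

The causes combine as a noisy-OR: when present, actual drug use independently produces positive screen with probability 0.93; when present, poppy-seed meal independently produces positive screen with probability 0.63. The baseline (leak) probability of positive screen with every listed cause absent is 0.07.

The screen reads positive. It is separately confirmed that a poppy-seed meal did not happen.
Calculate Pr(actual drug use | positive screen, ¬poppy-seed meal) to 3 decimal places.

Under noisy-OR, P(positive screen | causes) = 1 − (1−0.07)·∏(1−qᵢ) over the active causes.
By total probability over both values of actual drug use:
  P(positive screen | ¬poppy-seed meal) = 0.07*0.5 + 0.9349*0.5
        = 0.035000 + 0.467450 = 0.502450
Configurations with actual drug use contribute 0.467450, so
  P(actual drug use | positive screen, ¬poppy-seed meal) = 0.467450 / 0.502450 ≈ 0.930

Pr(actual drug use | positive screen, ¬poppy-seed meal) ≈ 0.930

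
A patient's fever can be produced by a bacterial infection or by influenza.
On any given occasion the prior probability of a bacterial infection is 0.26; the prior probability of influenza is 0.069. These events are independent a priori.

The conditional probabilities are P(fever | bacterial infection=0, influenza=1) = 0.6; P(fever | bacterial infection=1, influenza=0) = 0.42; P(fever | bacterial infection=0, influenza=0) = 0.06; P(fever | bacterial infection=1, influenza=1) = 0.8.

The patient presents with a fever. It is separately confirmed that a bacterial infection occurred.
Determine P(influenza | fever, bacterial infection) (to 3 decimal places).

P(influenza | fever, bacterial infection) ≈ 0.124

For the numerator, keep only influenza=true terms: 0.8×0.069 = 0.055200
Denominator P(fever | bacterial infection): 0.42×0.931 + 0.8×0.069 = 0.446220
P(influenza | fever, bacterial infection) = 0.055200/0.446220 ≈ 0.124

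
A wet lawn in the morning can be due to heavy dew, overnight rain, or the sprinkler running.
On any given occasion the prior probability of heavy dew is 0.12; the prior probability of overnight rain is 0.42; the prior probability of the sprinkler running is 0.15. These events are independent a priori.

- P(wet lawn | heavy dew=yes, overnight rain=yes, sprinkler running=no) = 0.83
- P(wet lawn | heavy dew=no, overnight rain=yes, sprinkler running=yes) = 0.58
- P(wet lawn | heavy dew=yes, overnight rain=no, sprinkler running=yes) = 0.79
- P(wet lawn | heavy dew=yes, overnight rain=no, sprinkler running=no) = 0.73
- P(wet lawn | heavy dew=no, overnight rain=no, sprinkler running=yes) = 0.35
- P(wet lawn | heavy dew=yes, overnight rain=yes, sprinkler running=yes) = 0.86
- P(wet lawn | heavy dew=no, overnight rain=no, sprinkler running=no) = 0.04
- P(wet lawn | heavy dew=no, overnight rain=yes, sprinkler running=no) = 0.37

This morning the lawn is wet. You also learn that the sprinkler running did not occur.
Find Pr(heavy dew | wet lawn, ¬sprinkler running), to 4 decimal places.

Pr(heavy dew | wet lawn, ¬sprinkler running) ≈ 0.3708

P(wet lawn | ¬sprinkler running) = 0.04×0.88×0.58 + 0.37×0.88×0.42 + 0.73×0.12×0.58 + 0.83×0.12×0.42 = 0.020416 + 0.136752 + 0.050808 + 0.041832 = 0.249808
Restricting to configurations with heavy dew present: 0.050808 + 0.041832 = 0.092640.
P(heavy dew | wet lawn, ¬sprinkler running) = 0.092640 / 0.249808 ≈ 0.3708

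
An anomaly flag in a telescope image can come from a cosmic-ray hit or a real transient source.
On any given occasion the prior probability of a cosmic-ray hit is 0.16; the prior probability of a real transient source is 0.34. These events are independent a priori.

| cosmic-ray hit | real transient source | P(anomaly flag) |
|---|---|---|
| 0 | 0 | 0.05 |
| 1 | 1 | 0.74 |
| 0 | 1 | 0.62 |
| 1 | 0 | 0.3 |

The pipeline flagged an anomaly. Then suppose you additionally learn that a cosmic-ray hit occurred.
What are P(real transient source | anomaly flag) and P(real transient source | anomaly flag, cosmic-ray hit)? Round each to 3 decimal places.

Weight on real transient source=true, given the evidence: 0.177072 + 0.040256 = 0.217328
The normalizing constant is 0.05·0.84·0.66 + 0.62·0.84·0.34 + 0.3·0.16·0.66 + 0.74·0.16·0.34 = 0.276728
Posterior = 0.217328 / 0.276728 ≈ 0.785

With the extra evidence:
Enumerate both values of real transient source and weight by the priors:
  P(anomaly flag | cosmic-ray hit) = 0.3×0.66 + 0.74×0.34
        = 0.198000 + 0.251600 = 0.449600
Configurations with real transient source contribute 0.251600, so
  P(real transient source | anomaly flag, cosmic-ray hit) = 0.251600 / 0.449600 ≈ 0.560
The drop from 0.785 to 0.560 is the explaining-away (discounting) effect.

P(real transient source | anomaly flag) ≈ 0.785; P(real transient source | anomaly flag, cosmic-ray hit) ≈ 0.560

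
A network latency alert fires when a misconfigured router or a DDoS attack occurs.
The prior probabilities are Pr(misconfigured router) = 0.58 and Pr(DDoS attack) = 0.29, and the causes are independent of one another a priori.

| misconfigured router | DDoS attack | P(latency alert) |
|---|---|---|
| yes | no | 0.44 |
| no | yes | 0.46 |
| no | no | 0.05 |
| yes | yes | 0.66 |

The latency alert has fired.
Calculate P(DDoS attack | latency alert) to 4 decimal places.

P(DDoS attack | latency alert) ≈ 0.4600

Numerator (weight on configurations with DDoS attack): 0.056028 + 0.111012 = 0.167040
The normalizing constant is 0.05×0.42×0.71 + 0.46×0.42×0.29 + 0.44×0.58×0.71 + 0.66×0.58×0.29 = 0.363142
Posterior = 0.167040 / 0.363142 ≈ 0.4600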